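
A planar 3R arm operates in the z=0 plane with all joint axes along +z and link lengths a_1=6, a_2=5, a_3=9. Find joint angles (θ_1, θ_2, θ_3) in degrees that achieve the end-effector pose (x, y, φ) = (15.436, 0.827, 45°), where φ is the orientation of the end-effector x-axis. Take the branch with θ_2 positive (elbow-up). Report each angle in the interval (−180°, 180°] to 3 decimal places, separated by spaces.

wrist centre = target − a_3·(cos φ, sin φ) = (9.0720, -5.5370)
cos θ_2 = (112.9598−6²−5²)/(2·6·5) = 0.8660; θ_2 = 30.0032° (elbow-up)
β = atan2(-5.5370,9.0720) = -31.3971°; ψ = atan2(2.5002,10.3300) = 13.6061°
θ_1 = β − ψ = -45.0031°
θ_3 = φ − θ_1 − θ_2 = 59.9999° (wrapped to (-180°,180°])

-45.003 30.003 60.000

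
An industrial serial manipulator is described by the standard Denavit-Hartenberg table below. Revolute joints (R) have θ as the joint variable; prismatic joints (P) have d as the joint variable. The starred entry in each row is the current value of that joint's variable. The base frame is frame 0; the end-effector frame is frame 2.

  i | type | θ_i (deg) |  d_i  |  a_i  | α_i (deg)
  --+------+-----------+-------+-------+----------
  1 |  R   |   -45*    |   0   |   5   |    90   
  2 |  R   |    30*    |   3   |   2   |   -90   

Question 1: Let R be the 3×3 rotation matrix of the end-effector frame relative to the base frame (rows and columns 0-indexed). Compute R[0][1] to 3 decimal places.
End-effector y-axis (col 1 of R) = (0.7071,0.7071,-0.0000)
R[0][1] = 0.7071

0.707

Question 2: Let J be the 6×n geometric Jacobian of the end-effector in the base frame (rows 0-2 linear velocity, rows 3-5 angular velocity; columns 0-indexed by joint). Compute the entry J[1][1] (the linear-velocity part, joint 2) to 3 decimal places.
axis z_1 = (-0.7071,-0.7071,0.0000); lever o_n−o_1 = (-0.8966,-3.3461,1.0000)
cross product → J_v[:, 1] = (-0.7071,0.7071,1.7321)
J_ω[:, 1] = z_1
entry J[1][1] = 0.7071

0.707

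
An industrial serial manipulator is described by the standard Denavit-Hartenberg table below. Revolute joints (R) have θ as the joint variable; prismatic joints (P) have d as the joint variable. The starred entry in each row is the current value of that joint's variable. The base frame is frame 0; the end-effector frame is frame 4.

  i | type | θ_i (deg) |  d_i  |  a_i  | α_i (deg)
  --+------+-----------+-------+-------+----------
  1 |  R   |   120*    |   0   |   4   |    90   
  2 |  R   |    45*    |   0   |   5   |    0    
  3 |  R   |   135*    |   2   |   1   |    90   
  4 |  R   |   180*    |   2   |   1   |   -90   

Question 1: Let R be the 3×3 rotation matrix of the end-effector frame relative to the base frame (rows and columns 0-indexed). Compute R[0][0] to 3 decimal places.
-0.500

End-effector x-axis (col 0 of R) = (-0.5000,0.8660,-0.0000)
R[0][0] = -0.5000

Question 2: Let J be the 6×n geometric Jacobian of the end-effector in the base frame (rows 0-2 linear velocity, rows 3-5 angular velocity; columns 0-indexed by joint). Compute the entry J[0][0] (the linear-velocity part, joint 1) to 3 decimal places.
-7.526

axis z_0 = ẑ; lever o_n−o_0 = (-2.0357,7.5260,5.5355)
cross product → J_v[:, 0] = (-7.5260,-2.0357,0.0000)
J_ω[:, 0] = z_0
entry J[0][0] = -7.5260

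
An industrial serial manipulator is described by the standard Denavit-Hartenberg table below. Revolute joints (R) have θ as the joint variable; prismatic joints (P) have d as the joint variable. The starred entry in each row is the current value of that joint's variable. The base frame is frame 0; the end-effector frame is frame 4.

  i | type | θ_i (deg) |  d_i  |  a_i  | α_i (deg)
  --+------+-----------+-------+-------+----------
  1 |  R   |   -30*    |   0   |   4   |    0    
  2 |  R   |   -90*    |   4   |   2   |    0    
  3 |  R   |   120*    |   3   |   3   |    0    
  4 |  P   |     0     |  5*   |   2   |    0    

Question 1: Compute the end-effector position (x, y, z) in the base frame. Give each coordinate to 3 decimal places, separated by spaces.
after link 1: o_1 = (3.4641, -2.0000, 0.0000)
after link 2: o_2 = (2.4641, -3.7321, 4.0000)
after link 3: o_3 = (5.4641, -3.7321, 7.0000)
after link 4: o_4 = (7.4641, -3.7321, 12.0000)

7.464 -3.732 12.000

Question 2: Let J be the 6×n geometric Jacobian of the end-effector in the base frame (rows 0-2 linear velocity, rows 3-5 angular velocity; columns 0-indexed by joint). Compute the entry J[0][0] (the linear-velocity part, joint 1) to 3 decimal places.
axis z_0 = ẑ; lever o_n−o_0 = (7.4641,-3.7321,12.0000)
cross product → J_v[:, 0] = (3.7321,7.4641,-0.0000)
J_ω[:, 0] = z_0
entry J[0][0] = 3.7321

3.732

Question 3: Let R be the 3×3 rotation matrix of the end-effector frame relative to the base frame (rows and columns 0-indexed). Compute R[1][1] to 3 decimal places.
1.000

End-effector y-axis (col 1 of R) = (0.0000,1.0000,0.0000)
R[1][1] = 1.0000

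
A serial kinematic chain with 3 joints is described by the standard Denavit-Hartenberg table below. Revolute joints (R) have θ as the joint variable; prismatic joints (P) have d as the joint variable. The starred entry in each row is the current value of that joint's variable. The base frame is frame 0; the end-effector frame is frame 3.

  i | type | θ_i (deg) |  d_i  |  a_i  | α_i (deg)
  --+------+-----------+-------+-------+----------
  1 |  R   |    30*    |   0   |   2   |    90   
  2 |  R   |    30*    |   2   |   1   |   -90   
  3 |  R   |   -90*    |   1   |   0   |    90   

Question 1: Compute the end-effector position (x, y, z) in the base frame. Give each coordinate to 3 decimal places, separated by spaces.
3.049 -0.549 1.366

after link 1: o_1 = (1.7321, 1.0000, 0.0000)
after link 2: o_2 = (3.4821, -0.2990, 0.5000)
after link 3: o_3 = (3.0490, -0.5490, 1.3660)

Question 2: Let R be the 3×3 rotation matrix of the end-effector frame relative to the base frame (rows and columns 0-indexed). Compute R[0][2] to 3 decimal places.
-0.750

End-effector z-axis (col 2 of R) = (-0.7500,-0.4330,-0.5000)
R[0][2] = -0.7500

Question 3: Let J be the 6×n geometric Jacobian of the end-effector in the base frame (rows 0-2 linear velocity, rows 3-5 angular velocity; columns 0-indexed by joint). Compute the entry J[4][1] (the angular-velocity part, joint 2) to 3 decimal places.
-0.866

axis z_1 = (0.5000,-0.8660,0.0000); lever o_n−o_1 = (1.3170,-1.5490,1.3660)
cross product → J_v[:, 1] = (-1.1830,-0.6830,0.3660)
J_ω[:, 1] = z_1
entry J[4][1] = -0.8660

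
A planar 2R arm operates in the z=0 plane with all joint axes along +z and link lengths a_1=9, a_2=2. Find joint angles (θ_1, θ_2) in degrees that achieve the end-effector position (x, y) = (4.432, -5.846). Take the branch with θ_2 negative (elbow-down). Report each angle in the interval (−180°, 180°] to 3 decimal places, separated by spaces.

-45.002 -150.015

cos θ_2 = (53.8183−9²−2²)/(2·9·2) = -0.8662; θ_2 = -150.0151° (elbow-down)
β = atan2(-5.8460,4.4320) = -52.8333°; ψ = atan2(-0.9995,7.2677) = -7.8309°
θ_1 = β − ψ = -45.0024°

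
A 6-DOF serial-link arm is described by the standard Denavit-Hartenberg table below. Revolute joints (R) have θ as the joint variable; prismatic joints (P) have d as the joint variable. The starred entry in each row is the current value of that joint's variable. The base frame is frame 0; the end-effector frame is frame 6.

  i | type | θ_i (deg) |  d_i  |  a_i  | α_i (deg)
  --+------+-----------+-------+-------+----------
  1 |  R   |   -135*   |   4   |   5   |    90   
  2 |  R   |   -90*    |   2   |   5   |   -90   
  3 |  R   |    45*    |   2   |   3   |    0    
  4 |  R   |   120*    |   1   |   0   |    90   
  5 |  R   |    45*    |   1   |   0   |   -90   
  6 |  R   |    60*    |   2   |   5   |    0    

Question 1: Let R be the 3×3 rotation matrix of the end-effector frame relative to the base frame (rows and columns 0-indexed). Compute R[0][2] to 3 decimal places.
End-effector z-axis (col 2 of R) = (-0.6294,-0.3706,-0.6830)
R[0][2] = -0.6294

-0.629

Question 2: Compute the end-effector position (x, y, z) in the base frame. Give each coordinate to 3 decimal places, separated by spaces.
-10.031 -5.783 -1.918

after link 1: o_1 = (-3.5355, -3.5355, 4.0000)
after link 2: o_2 = (-4.9497, -2.1213, -1.0000)
after link 3: o_3 = (-4.8640, -5.0355, -3.1213)
after link 4: o_4 = (-5.5711, -5.7426, -3.1213)
after link 5: o_5 = (-4.8881, -6.4257, -3.3801)
after link 6: o_6 = (-10.0309, -5.7828, -1.9179)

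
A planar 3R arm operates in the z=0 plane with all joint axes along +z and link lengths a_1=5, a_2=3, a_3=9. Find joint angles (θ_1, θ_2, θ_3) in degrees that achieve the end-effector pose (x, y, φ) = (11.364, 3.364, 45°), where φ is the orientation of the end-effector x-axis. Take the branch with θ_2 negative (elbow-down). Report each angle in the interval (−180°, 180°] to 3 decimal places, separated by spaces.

wrist centre = target − a_3·(cos φ, sin φ) = (5.0000, -3.0000)
cos θ_2 = (34.0002−5²−3²)/(2·5·3) = 0.0000; θ_2 = -89.9997° (elbow-down)
β = atan2(-3.0000,5.0000) = -30.9632°; ψ = atan2(-3.0000,5.0000) = -30.9637°
θ_1 = β − ψ = 0.0004°
θ_3 = φ − θ_1 − θ_2 = 134.9993° (wrapped to (-180°,180°])

0.000 -90.000 134.999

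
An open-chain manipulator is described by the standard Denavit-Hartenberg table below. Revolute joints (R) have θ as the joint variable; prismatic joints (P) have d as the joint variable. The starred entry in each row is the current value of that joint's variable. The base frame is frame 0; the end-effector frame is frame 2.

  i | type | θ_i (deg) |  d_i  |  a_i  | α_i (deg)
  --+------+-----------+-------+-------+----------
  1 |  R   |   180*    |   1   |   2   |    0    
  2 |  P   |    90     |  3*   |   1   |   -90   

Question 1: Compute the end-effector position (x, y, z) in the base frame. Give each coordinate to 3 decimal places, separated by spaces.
-2.000 -1.000 4.000

after link 1: o_1 = (-2.0000, 0.0000, 1.0000)
after link 2: o_2 = (-2.0000, -1.0000, 4.0000)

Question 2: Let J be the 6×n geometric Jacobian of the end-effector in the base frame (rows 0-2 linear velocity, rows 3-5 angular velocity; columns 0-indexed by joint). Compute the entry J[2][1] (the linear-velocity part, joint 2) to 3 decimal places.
1.000

prismatic axis z_1 = (0.0000,0.0000,1.0000)
J_v[:, 1] = z_1; J_ω[:, 1] = (0,0,0)
entry J[2][1] = 1.0000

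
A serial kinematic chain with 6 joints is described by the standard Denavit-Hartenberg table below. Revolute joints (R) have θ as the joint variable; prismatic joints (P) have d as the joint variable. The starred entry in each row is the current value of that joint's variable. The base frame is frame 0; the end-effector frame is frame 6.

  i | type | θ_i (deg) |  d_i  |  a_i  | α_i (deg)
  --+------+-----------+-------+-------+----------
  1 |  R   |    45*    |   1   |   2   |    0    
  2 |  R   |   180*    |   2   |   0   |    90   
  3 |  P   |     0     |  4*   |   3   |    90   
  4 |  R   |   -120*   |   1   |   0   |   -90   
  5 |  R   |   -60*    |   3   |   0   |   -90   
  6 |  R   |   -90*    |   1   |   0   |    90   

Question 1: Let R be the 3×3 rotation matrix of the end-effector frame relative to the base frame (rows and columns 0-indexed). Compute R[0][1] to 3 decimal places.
0.837

End-effector y-axis (col 1 of R) = (0.8365,-0.2241,0.5000)
R[0][1] = 0.8365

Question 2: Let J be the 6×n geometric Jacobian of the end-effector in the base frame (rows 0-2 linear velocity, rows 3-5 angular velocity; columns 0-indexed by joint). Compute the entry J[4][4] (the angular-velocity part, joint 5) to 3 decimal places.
-0.966

axis z_4 = (-0.2588,-0.9659,-0.0000); lever o_n−o_4 = (0.0601,-3.1219,0.5000)
cross product → J_v[:, 4] = (-0.4830,0.1294,0.8660)
J_ω[:, 4] = z_4
entry J[4][4] = -0.9659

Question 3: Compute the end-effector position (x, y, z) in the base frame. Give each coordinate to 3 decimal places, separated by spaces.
after link 1: o_1 = (1.4142, 1.4142, 1.0000)
after link 2: o_2 = (1.4142, 1.4142, 3.0000)
after link 3: o_3 = (-3.5355, 2.1213, 3.0000)
after link 4: o_4 = (-3.5355, 2.1213, 2.0000)
after link 5: o_5 = (-4.3120, -0.7765, 2.0000)
after link 6: o_6 = (-3.4755, -1.0006, 2.5000)

-3.475 -1.001 2.500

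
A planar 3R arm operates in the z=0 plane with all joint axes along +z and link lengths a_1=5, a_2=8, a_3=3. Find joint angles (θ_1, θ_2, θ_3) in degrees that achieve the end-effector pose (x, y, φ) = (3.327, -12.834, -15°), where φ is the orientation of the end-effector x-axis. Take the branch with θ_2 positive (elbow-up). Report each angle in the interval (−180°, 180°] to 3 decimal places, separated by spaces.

-115.921 45.000 55.921

wrist centre = target − a_3·(cos φ, sin φ) = (0.4292, -12.0575)
cos θ_2 = (145.5686−5²−8²)/(2·5·8) = 0.7071; θ_2 = 45.0000° (elbow-up)
β = atan2(-12.0575,0.4292) = -87.9613°; ψ = atan2(5.6569,10.6569) = 27.9602°
θ_1 = β − ψ = -115.9214°
θ_3 = φ − θ_1 − θ_2 = 55.9215° (wrapped to (-180°,180°])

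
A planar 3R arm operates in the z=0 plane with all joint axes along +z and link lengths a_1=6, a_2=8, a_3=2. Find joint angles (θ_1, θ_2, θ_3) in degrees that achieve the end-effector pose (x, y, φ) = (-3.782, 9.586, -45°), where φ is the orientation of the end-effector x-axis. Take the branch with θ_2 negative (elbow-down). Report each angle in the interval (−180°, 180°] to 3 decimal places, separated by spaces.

149.998 -59.996 -135.001

wrist centre = target − a_3·(cos φ, sin φ) = (-5.1962, 11.0002)
cos θ_2 = (148.0053−6²−8²)/(2·6·8) = 0.5001; θ_2 = -59.9963° (elbow-down)
β = atan2(11.0002,-5.1962) = 115.2848°; ψ = atan2(-6.9279,10.0004) = -34.7128°
θ_1 = β − ψ = 149.9976°
θ_3 = φ − θ_1 − θ_2 = -135.0013° (wrapped to (-180°,180°])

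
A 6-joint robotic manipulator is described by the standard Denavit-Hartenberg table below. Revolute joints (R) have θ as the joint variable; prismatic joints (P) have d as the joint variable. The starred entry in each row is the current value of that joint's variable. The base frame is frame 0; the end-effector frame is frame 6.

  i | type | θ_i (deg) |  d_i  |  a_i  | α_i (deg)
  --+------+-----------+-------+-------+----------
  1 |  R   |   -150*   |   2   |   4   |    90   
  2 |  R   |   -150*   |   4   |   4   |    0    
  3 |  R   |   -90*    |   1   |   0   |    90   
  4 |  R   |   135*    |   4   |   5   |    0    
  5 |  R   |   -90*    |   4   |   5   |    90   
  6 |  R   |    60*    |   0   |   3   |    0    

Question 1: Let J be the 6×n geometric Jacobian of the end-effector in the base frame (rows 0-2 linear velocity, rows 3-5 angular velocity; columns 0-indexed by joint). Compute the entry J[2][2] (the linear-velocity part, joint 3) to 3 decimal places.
axis z_2 = (-0.5000,0.8660,0.0000); lever o_n−o_2 = (-12.0551,3.5844,6.2176)
cross product → J_v[:, 2] = (5.3846,3.1088,8.6479)
J_ω[:, 2] = z_2
entry J[2][2] = 8.6479

8.648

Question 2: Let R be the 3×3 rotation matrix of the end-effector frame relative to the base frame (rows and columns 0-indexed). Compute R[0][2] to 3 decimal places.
0.660

End-effector z-axis (col 2 of R) = (0.6597,-0.4356,0.6124)
R[0][2] = 0.6597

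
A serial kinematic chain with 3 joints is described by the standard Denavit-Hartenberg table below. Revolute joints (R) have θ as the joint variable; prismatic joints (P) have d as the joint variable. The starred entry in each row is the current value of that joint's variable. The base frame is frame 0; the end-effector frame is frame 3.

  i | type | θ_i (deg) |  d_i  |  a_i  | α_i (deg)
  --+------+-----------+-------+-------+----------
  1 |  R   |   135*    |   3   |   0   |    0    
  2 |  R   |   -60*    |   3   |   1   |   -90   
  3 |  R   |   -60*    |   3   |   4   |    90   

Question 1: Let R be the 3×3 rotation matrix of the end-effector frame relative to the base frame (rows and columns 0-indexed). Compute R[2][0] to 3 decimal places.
0.866

End-effector x-axis (col 0 of R) = (0.1294,0.4830,0.8660)
R[2][0] = 0.8660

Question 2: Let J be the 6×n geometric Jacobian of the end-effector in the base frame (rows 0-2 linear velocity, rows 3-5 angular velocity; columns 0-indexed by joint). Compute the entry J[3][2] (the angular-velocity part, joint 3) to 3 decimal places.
axis z_2 = (-0.9659,0.2588,0.0000); lever o_n−o_2 = (-2.3801,2.7083,3.4641)
cross product → J_v[:, 2] = (0.8966,3.3461,-2.0000)
J_ω[:, 2] = z_2
entry J[3][2] = -0.9659

-0.966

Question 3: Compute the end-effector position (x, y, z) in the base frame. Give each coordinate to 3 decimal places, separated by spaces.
after link 1: o_1 = (0.0000, 0.0000, 3.0000)
after link 2: o_2 = (0.2588, 0.9659, 6.0000)
after link 3: o_3 = (-2.1213, 3.6742, 9.4641)

-2.121 3.674 9.464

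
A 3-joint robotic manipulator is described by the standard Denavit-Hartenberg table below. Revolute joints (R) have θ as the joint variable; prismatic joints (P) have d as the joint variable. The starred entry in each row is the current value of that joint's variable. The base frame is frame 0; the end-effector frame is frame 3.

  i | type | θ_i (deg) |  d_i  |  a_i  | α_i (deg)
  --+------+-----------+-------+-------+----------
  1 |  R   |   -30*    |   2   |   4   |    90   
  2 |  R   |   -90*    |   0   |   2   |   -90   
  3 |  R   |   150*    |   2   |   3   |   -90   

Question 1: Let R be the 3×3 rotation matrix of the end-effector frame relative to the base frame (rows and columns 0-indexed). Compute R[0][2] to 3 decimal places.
-0.433

End-effector z-axis (col 2 of R) = (-0.4330,-0.7500,0.5000)
R[0][2] = -0.4330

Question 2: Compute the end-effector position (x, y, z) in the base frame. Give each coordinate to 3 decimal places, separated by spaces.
5.946 -1.701 2.598

after link 1: o_1 = (3.4641, -2.0000, 2.0000)
after link 2: o_2 = (3.4641, -2.0000, 0.0000)
after link 3: o_3 = (5.9462, -1.7010, 2.5981)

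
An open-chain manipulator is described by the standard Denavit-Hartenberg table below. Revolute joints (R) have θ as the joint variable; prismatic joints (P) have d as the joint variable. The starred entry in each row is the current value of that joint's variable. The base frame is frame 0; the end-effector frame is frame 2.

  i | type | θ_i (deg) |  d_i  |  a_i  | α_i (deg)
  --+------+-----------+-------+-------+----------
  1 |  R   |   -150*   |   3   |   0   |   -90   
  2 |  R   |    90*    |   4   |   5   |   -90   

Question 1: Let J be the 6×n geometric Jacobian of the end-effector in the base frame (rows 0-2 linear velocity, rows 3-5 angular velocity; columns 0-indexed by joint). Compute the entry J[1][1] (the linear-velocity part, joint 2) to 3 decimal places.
axis z_1 = (0.5000,-0.8660,0.0000); lever o_n−o_1 = (2.0000,-3.4641,-5.0000)
cross product → J_v[:, 1] = (4.3301,2.5000,-0.0000)
J_ω[:, 1] = z_1
entry J[1][1] = 2.5000

2.500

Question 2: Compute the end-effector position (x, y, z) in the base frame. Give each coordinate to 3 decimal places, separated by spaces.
after link 1: o_1 = (0.0000, 0.0000, 3.0000)
after link 2: o_2 = (2.0000, -3.4641, -2.0000)

2.000 -3.464 -2.000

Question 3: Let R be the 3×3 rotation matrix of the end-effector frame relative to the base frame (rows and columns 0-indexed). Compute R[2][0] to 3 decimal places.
-1.000

End-effector x-axis (col 0 of R) = (-0.0000,-0.0000,-1.0000)
R[2][0] = -1.0000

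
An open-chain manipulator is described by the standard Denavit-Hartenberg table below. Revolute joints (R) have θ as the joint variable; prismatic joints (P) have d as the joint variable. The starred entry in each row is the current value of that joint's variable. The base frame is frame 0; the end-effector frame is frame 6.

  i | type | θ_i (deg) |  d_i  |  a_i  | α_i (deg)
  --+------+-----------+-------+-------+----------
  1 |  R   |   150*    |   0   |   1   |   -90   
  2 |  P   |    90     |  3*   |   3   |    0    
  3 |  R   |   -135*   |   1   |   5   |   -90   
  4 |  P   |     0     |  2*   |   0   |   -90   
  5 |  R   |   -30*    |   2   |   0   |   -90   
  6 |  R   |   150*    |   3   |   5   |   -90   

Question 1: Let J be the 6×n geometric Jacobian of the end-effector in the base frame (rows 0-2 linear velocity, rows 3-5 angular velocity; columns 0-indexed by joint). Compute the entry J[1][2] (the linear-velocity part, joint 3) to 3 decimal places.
axis z_2 = (-0.5000,-0.8660,0.0000); lever o_n−o_2 = (-0.7420,-1.3037,3.8984)
cross product → J_v[:, 2] = (-3.3761,1.9492,0.0093)
J_ω[:, 2] = z_2
entry J[1][2] = 1.9492

1.949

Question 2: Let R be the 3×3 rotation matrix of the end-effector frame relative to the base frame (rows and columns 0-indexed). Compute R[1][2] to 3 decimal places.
0.509

End-effector z-axis (col 2 of R) = (0.8513,0.5085,-0.1294)
R[1][2] = 0.5085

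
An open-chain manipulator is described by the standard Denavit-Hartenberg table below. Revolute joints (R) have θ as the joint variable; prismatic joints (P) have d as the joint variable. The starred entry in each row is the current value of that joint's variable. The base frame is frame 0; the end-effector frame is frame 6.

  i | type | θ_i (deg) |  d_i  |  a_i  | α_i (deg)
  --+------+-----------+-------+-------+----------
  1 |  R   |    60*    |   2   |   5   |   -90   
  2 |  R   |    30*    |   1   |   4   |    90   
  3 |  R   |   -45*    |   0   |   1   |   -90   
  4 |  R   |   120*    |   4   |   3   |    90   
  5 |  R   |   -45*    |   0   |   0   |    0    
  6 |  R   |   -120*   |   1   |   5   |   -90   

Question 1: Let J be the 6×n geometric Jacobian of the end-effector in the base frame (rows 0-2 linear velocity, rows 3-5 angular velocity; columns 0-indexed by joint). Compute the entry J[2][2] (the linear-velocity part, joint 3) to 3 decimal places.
axis z_2 = (0.2500,0.4330,0.8660); lever o_n−o_2 = (1.9970,3.3529,-1.0006)
cross product → J_v[:, 2] = (-3.3370,1.9796,-0.0265)
J_ω[:, 2] = z_2
entry J[2][2] = -0.0265

-0.026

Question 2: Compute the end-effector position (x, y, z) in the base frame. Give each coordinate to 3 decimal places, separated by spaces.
5.363 11.183 -1.001

after link 1: o_1 = (2.5000, 4.3301, 2.0000)
after link 2: o_2 = (3.3660, 7.8301, 0.0000)
after link 3: o_3 = (4.2846, 8.0069, -0.3536)
after link 4: o_4 = (1.0325, 10.1523, -3.4874)
after link 5: o_5 = (1.0325, 10.1523, -3.4874)
after link 6: o_6 = (5.3630, 11.1830, -1.0006)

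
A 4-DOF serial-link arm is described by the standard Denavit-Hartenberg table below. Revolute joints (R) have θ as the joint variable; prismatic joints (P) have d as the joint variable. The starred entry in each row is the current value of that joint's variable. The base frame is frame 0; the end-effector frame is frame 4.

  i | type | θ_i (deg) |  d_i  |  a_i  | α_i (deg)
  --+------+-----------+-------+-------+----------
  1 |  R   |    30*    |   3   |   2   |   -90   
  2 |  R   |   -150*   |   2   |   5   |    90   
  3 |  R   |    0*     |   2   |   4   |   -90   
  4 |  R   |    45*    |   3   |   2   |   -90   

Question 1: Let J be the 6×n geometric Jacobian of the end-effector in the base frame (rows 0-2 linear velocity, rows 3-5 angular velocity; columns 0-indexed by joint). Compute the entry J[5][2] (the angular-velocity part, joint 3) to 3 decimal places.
axis z_2 = (-0.4330,-0.2500,-0.8660); lever o_n−o_2 = (-5.8143,0.1072,2.1998)
cross product → J_v[:, 2] = (-0.4571,5.9879,-1.5000)
J_ω[:, 2] = z_2
entry J[5][2] = -0.8660

-0.866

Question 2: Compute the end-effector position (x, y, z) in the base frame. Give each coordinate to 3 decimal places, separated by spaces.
after link 1: o_1 = (1.7321, 1.0000, 3.0000)
after link 2: o_2 = (-3.0179, 0.5670, 5.5000)
after link 3: o_3 = (-6.8840, -1.6651, 5.7679)
after link 4: o_4 = (-8.8323, 0.6742, 7.6998)

-8.832 0.674 7.700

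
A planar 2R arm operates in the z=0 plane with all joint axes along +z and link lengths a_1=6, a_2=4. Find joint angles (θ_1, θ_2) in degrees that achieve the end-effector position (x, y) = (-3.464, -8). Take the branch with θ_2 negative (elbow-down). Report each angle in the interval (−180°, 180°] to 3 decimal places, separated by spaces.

cos θ_2 = (75.9993−6²−4²)/(2·6·4) = 0.5000; θ_2 = -60.0010° (elbow-down)
β = atan2(-8.0000,-3.4640) = -113.4126°; ψ = atan2(-3.4641,7.9999) = -23.4136°
θ_1 = β − ψ = -89.9990°

-89.999 -60.001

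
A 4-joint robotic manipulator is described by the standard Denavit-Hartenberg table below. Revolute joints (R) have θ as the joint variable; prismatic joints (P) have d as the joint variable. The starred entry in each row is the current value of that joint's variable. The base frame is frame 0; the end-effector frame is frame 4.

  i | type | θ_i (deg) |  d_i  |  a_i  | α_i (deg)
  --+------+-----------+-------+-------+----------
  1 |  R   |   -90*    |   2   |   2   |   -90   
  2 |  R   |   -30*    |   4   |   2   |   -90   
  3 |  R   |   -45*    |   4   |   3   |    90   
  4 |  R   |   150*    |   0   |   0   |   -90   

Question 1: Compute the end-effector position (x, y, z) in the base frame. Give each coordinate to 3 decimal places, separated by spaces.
after link 1: o_1 = (0.0000, -2.0000, 2.0000)
after link 2: o_2 = (4.0000, -3.7321, 3.0000)
after link 3: o_3 = (6.1213, -7.5692, 0.5966)
after link 4: o_4 = (6.1213, -7.5692, 0.5966)

6.121 -7.569 0.597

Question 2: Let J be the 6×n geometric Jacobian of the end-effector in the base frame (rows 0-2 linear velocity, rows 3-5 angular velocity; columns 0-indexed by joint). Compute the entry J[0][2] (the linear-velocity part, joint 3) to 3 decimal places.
axis z_2 = (0.0000,-0.5000,-0.8660); lever o_n−o_2 = (2.1213,-3.8371,-2.4034)
cross product → J_v[:, 2] = (-2.1213,-1.8371,1.0607)
J_ω[:, 2] = z_2
entry J[0][2] = -2.1213

-2.121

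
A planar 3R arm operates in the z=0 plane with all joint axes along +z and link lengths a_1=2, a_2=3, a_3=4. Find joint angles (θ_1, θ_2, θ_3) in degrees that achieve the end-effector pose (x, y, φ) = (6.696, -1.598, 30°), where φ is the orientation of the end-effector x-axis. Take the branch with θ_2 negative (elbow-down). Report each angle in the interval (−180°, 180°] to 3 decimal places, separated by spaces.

wrist centre = target − a_3·(cos φ, sin φ) = (3.2319, -3.5980)
cos θ_2 = (23.3908−2²−3²)/(2·2·3) = 0.8659; θ_2 = -30.0146° (elbow-down)
β = atan2(-3.5980,3.2319) = -48.0683°; ψ = atan2(-1.5007,4.5977) = -18.0764°
θ_1 = β − ψ = -29.9919°
θ_3 = φ − θ_1 − θ_2 = 90.0065° (wrapped to (-180°,180°])

-29.992 -30.015 90.006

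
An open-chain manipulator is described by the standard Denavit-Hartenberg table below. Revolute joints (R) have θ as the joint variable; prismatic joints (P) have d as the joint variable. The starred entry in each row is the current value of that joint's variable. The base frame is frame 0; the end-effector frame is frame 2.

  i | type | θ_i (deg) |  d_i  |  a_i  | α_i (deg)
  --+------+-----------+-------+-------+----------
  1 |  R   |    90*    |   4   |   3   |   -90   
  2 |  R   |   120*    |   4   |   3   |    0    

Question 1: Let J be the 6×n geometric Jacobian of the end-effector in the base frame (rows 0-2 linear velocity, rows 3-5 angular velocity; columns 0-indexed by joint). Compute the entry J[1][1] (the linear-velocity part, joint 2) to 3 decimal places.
-2.598

axis z_1 = (-1.0000,0.0000,0.0000); lever o_n−o_1 = (-4.0000,-1.5000,-2.5981)
cross product → J_v[:, 1] = (-0.0000,-2.5981,1.5000)
J_ω[:, 1] = z_1
entry J[1][1] = -2.5981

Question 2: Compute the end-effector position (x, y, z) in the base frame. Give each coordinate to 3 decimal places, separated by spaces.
after link 1: o_1 = (0.0000, 3.0000, 4.0000)
after link 2: o_2 = (-4.0000, 1.5000, 1.4019)

-4.000 1.500 1.402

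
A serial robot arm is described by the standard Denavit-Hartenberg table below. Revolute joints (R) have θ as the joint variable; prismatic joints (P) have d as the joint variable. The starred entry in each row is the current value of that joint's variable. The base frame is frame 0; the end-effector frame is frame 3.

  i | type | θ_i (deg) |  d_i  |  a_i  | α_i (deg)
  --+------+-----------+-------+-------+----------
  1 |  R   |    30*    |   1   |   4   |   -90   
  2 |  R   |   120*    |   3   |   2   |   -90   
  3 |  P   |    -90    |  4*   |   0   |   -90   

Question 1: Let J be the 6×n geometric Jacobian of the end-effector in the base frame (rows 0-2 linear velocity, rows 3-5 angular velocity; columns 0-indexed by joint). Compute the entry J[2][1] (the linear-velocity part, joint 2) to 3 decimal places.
axis z_1 = (-0.5000,0.8660,0.0000); lever o_n−o_1 = (-5.3660,0.3660,0.2679)
cross product → J_v[:, 1] = (0.2321,0.1340,4.4641)
J_ω[:, 1] = z_1
entry J[2][1] = 4.4641

4.464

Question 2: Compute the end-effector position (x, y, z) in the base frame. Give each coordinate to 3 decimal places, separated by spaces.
after link 1: o_1 = (3.4641, 2.0000, 1.0000)
after link 2: o_2 = (1.0981, 4.0981, -0.7321)
after link 3: o_3 = (-1.9019, 2.3660, 1.2679)

-1.902 2.366 1.268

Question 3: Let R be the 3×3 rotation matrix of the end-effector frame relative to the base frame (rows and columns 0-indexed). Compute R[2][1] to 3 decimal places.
-0.500

End-effector y-axis (col 1 of R) = (0.7500,0.4330,-0.5000)
R[2][1] = -0.5000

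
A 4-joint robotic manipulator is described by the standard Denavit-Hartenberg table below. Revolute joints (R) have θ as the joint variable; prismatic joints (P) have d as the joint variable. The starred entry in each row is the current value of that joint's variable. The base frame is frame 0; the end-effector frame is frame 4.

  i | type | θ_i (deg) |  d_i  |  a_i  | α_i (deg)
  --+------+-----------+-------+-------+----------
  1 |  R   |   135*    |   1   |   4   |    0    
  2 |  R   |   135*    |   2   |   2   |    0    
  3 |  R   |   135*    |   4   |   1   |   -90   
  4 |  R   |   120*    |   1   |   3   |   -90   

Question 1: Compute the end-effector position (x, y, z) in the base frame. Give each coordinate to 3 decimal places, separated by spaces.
after link 1: o_1 = (-2.8284, 2.8284, 1.0000)
after link 2: o_2 = (-2.8284, 0.8284, 3.0000)
after link 3: o_3 = (-2.1213, 1.5355, 7.0000)
after link 4: o_4 = (-3.8891, 1.1820, 4.4019)

-3.889 1.182 4.402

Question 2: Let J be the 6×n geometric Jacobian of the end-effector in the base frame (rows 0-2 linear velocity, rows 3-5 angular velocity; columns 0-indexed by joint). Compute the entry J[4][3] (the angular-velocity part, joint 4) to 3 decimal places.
axis z_3 = (-0.7071,0.7071,0.0000); lever o_n−o_3 = (-1.7678,-0.3536,-2.5981)
cross product → J_v[:, 3] = (-1.8371,-1.8371,1.5000)
J_ω[:, 3] = z_3
entry J[4][3] = 0.7071

0.707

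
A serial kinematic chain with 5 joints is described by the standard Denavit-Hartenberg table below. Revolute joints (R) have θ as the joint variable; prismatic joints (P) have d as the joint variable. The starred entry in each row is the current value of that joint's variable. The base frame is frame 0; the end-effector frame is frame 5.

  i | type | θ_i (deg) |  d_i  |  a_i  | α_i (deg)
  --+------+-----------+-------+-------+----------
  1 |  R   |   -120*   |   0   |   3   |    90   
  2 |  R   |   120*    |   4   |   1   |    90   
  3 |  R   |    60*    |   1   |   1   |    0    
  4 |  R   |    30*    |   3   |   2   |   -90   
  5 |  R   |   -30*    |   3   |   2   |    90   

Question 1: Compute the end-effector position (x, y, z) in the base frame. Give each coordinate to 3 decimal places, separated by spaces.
-11.486 -2.699 1.201

after link 1: o_1 = (-1.5000, -2.5981, 0.0000)
after link 2: o_2 = (-4.7141, -0.1651, 0.8660)
after link 3: o_3 = (-5.7721, -0.2655, 1.7990)
after link 4: o_4 = (-8.8032, -1.5155, 3.2990)
after link 5: o_5 = (-11.4862, -2.6986, 1.2010)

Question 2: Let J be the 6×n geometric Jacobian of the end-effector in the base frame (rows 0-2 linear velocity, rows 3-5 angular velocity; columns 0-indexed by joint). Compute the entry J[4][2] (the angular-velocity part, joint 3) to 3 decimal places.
axis z_2 = (-0.4330,-0.7500,0.5000); lever o_n−o_2 = (-6.7721,-2.5335,0.3349)
cross product → J_v[:, 2] = (1.0155,-3.2410,-3.9821)
J_ω[:, 2] = z_2
entry J[4][2] = -0.7500

-0.750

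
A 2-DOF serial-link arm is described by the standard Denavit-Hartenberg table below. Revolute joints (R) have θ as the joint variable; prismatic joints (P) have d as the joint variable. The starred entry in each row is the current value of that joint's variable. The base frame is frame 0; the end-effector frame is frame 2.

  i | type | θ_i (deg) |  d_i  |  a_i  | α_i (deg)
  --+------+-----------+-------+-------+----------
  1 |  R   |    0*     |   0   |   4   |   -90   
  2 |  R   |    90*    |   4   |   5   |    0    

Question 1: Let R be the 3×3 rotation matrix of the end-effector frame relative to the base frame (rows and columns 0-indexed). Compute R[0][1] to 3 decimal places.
End-effector y-axis (col 1 of R) = (-1.0000,0.0000,-0.0000)
R[0][1] = -1.0000

-1.000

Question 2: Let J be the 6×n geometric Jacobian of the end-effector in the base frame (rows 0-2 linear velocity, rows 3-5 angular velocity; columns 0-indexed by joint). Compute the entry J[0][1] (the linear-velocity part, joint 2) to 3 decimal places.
axis z_1 = (0.0000,1.0000,0.0000); lever o_n−o_1 = (0.0000,4.0000,-5.0000)
cross product → J_v[:, 1] = (-5.0000,0.0000,0.0000)
J_ω[:, 1] = z_1
entry J[0][1] = -5.0000

-5.000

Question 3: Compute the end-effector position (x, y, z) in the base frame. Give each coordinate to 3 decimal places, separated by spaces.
4.000 4.000 -5.000

after link 1: o_1 = (4.0000, 0.0000, 0.0000)
after link 2: o_2 = (4.0000, 4.0000, -5.0000)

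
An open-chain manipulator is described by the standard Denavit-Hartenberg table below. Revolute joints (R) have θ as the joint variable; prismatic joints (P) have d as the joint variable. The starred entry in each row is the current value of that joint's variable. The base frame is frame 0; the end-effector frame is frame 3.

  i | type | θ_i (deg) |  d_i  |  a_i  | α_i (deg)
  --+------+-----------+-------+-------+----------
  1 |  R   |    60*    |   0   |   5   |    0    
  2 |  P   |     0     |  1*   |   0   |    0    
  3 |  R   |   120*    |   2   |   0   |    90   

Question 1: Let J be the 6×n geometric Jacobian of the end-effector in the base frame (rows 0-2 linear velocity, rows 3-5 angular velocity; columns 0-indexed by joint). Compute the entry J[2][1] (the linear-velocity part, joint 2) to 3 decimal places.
prismatic axis z_1 = (0.0000,0.0000,1.0000)
J_v[:, 1] = z_1; J_ω[:, 1] = (0,0,0)
entry J[2][1] = 1.0000

1.000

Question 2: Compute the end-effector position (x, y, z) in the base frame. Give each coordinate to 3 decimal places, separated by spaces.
after link 1: o_1 = (2.5000, 4.3301, 0.0000)
after link 2: o_2 = (2.5000, 4.3301, 1.0000)
after link 3: o_3 = (2.5000, 4.3301, 3.0000)

2.500 4.330 3.000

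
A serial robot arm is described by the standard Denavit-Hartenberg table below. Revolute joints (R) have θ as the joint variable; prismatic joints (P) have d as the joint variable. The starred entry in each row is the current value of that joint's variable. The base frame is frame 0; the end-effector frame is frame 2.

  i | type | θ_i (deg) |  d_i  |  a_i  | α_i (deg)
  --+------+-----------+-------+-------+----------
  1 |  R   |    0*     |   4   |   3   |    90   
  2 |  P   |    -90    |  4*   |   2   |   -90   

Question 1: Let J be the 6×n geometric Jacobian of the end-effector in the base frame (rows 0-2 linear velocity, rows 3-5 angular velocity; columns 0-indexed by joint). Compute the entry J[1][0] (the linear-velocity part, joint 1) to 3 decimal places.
axis z_0 = ẑ; lever o_n−o_0 = (3.0000,-4.0000,2.0000)
cross product → J_v[:, 0] = (4.0000,3.0000,-0.0000)
J_ω[:, 0] = z_0
entry J[1][0] = 3.0000

3.000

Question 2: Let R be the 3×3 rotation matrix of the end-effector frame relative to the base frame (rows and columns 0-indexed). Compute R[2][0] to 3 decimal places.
End-effector x-axis (col 0 of R) = (0.0000,-0.0000,-1.0000)
R[2][0] = -1.0000

-1.000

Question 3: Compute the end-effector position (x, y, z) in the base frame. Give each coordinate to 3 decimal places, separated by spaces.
3.000 -4.000 2.000

after link 1: o_1 = (3.0000, 0.0000, 4.0000)
after link 2: o_2 = (3.0000, -4.0000, 2.0000)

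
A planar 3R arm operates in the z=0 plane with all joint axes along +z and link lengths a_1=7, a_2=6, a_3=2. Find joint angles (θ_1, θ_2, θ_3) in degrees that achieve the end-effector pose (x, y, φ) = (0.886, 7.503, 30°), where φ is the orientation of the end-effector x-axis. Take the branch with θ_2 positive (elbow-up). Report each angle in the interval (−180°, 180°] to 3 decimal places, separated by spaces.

45.003 119.996 -134.999

wrist centre = target − a_3·(cos φ, sin φ) = (-0.8461, 6.5030)
cos θ_2 = (43.0048−7²−6²)/(2·7·6) = -0.4999; θ_2 = 119.9962° (elbow-up)
β = atan2(6.5030,-0.8461) = 97.4126°; ψ = atan2(5.1964,4.0003) = 52.4096°
θ_1 = β − ψ = 45.0030°
θ_3 = φ − θ_1 − θ_2 = -134.9993° (wrapped to (-180°,180°])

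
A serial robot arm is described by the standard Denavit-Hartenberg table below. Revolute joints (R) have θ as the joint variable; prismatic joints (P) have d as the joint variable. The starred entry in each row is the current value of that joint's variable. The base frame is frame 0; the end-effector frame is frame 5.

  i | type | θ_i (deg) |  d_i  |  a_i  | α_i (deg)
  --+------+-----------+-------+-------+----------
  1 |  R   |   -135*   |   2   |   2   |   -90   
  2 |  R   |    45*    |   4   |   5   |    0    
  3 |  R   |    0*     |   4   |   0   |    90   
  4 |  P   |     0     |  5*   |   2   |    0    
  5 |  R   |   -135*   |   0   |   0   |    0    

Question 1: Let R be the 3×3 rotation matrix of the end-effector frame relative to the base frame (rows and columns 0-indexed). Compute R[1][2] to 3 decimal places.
-0.500

End-effector z-axis (col 2 of R) = (-0.5000,-0.5000,0.7071)
R[1][2] = -0.5000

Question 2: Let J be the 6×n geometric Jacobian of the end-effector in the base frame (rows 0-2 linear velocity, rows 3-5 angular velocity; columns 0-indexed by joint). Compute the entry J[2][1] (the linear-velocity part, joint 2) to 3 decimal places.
-8.485

axis z_1 = (0.7071,-0.7071,0.0000); lever o_n−o_1 = (-0.3431,-11.6569,-1.4142)
cross product → J_v[:, 1] = (1.0000,1.0000,-8.4853)
J_ω[:, 1] = z_1
entry J[2][1] = -8.4853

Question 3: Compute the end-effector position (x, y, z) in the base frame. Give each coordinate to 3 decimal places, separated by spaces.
-1.757 -13.071 0.586

after link 1: o_1 = (-1.4142, -1.4142, 2.0000)
after link 2: o_2 = (-1.0858, -6.7426, -1.5355)
after link 3: o_3 = (1.7426, -9.5711, -1.5355)
after link 4: o_4 = (-1.7574, -13.0711, 0.5858)
after link 5: o_5 = (-1.7574, -13.0711, 0.5858)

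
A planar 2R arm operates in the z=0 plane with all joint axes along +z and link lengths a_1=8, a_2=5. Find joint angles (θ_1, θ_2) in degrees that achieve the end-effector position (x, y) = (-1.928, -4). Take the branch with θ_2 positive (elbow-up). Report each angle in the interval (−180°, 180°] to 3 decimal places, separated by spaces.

cos θ_2 = (19.7172−8²−5²)/(2·8·5) = -0.8660; θ_2 = 150.0011° (elbow-up)
β = atan2(-4.0000,-1.9280) = -115.7341°; ψ = atan2(2.4999,3.6698) = 34.2630°
θ_1 = β − ψ = -149.9971°

-149.997 150.001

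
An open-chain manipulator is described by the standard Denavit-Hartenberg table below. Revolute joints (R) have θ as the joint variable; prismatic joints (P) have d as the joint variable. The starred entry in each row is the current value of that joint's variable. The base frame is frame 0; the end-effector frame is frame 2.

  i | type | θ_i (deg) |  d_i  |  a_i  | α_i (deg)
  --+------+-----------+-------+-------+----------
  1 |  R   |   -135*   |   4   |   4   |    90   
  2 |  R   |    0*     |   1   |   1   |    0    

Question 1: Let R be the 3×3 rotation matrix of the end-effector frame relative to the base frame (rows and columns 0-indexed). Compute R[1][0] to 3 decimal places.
End-effector x-axis (col 0 of R) = (-0.7071,-0.7071,0.0000)
R[1][0] = -0.7071

-0.707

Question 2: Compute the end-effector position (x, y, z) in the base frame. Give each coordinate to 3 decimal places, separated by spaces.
after link 1: o_1 = (-2.8284, -2.8284, 4.0000)
after link 2: o_2 = (-4.2426, -2.8284, 4.0000)

-4.243 -2.828 4.000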